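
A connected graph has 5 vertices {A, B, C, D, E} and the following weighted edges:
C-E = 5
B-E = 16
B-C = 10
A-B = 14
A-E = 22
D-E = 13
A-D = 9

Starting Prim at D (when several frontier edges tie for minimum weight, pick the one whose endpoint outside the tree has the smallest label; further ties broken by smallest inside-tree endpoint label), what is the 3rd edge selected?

Grow the tree from D using Prim:
Step 1: frontier [A-D 9, D-E 13] → take A-D (9); add A.
Step 2: frontier [A-B 14, A-E 22, D-E 13] → take D-E (13); add E.
Step 3: frontier [A-B 14, C-E 5, B-E 16] → take C-E (5); add C.
Step 4: frontier [A-B 14, B-C 10, B-E 16] → take B-C (10); add B.
The 3rd edge added is C-E.

C-E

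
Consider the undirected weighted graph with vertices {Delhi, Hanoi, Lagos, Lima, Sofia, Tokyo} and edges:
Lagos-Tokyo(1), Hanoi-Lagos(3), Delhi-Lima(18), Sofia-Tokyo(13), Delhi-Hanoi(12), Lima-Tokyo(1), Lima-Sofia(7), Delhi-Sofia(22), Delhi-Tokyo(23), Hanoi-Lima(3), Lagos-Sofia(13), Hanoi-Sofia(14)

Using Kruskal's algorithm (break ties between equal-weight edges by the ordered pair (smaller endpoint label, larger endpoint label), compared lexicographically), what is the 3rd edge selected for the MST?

Hanoi-Lagos

Kruskal's algorithm — process edges by increasing weight (ties by edge label):
Lagos-Tokyo (1): add. Components now {Lagos,Tokyo} {Sofia} {Lima} {Hanoi} {Delhi}
Lima-Tokyo (1): add. Components now {Lagos,Lima,Tokyo} {Sofia} {Hanoi} {Delhi}
Hanoi-Lagos (3): add. Components now {Hanoi,Lagos,Lima,Tokyo} {Sofia} {Delhi}
Hanoi-Lima (3): skip — Lima and Hanoi already connected.
Lima-Sofia (7): add. Components now {Hanoi,Lagos,Lima,Sofia,Tokyo} {Delhi}
Delhi-Hanoi (12): add. Components now {Delhi,Hanoi,Lagos,Lima,Sofia,Tokyo}
The 3rd edge added is Hanoi-Lagos.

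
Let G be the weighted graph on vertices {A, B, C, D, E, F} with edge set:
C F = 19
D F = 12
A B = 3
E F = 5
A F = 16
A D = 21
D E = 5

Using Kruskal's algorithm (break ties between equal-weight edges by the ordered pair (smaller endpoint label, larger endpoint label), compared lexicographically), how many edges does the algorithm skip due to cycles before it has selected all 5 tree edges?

1

Sort edges by weight, then run Kruskal:
A B (3): add — endpoints in different components.
D E (5): add — endpoints in different components.
E F (5): add — endpoints in different components.
D F (12): skip — D and F already connected.
A F (16): add — endpoints in different components.
C F (19): add — endpoints in different components.
Edges rejected before the tree was complete: 1.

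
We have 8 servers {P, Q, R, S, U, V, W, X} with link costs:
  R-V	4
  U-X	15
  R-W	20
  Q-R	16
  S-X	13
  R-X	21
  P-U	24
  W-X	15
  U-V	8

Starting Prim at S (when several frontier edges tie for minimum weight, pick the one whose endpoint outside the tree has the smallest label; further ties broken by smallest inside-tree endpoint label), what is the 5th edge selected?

W-X

Prim, starting at S.
Step 1: cheapest edge leaving the tree is S-X (13); add X.
Step 2: cheapest edge leaving the tree is U-X (15); add U.
Step 3: cheapest edge leaving the tree is U-V (8); add V.
Step 4: cheapest edge leaving the tree is R-V (4); add R.
Step 5: cheapest edge leaving the tree is W-X (15); add W.
Step 6: cheapest edge leaving the tree is Q-R (16); add Q.
Step 7: cheapest edge leaving the tree is P-U (24); add P.
The 5th edge added is W-X.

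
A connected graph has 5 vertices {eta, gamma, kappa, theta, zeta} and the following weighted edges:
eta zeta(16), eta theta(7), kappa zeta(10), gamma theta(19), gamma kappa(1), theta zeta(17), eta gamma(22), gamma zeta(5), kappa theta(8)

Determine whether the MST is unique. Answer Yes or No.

Yes

Kruskal: consider edges lightest-first.
gamma kappa (1): add — endpoints in different components.
gamma zeta (5): add — endpoints in different components.
eta theta (7): add — endpoints in different components.
kappa theta (8): add — endpoints in different components.
Every non-tree edge has weight strictly greater than the heaviest edge on the tree path between its endpoints, so the MST is unique.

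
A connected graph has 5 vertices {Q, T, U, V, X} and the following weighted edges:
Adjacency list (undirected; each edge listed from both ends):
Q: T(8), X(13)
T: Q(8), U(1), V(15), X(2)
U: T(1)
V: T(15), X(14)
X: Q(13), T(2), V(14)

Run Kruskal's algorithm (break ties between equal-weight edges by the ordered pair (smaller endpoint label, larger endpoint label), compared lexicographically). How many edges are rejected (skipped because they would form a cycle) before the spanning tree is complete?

1

Kruskal: consider edges lightest-first.
T–U (1): add — endpoints in different components.
T–X (2): add — endpoints in different components.
Q–T (8): add — endpoints in different components.
Q–X (13): skip — X and Q already connected.
V–X (14): add — endpoints in different components.
Edges rejected before the tree was complete: 1.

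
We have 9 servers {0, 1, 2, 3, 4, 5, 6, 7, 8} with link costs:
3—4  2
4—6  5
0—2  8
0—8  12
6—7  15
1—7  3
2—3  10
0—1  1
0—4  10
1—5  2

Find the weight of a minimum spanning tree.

43

Grow the tree from 8 using Prim:
Step 1: cheapest edge leaving the tree is 0—8 (12); add 0.
Step 2: cheapest edge leaving the tree is 0—1 (1); add 1.
Step 3: cheapest edge leaving the tree is 1—5 (2); add 5.
Step 4: cheapest edge leaving the tree is 1—7 (3); add 7.
Step 5: cheapest edge leaving the tree is 0—2 (8); add 2.
Step 6: cheapest edge leaving the tree is 2—3 (10); add 3.
Step 7: cheapest edge leaving the tree is 3—4 (2); add 4.
Step 8: cheapest edge leaving the tree is 4—6 (5); add 6.
MST edges: 0—8, 0—1, 1—5, 1—7, 0—2, 2—3, 3—4, 4—6; total weight 12+1+2+3+8+10+2+5 = 43.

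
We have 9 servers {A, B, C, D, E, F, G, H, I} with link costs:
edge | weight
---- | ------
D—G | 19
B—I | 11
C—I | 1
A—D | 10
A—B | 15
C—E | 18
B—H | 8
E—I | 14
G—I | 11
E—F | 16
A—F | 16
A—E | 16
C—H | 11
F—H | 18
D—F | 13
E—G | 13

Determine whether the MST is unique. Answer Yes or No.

No

Kruskal's algorithm — process edges by increasing weight (ties by edge label):
C—I (1): add — endpoints in different components.
B—H (8): add — endpoints in different components.
A—D (10): add — endpoints in different components.
B—I (11): add — endpoints in different components.
C—H (11): skip — C and H already connected.
G—I (11): add — endpoints in different components.
D—F (13): add — endpoints in different components.
E—G (13): add — endpoints in different components.
E—I (14): skip — E and I already connected.
A—B (15): add — endpoints in different components.
Non-tree edge C—H has weight 11, equal to the heaviest edge on its tree cycle — swapping gives another MST of the same weight. Not unique.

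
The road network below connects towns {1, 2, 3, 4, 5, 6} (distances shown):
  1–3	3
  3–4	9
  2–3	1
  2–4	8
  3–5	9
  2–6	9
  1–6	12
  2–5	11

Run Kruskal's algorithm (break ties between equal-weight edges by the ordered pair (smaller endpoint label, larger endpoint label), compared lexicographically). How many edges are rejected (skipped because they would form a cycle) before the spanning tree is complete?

Sort edges by weight, then run Kruskal:
2–3 (1): add — endpoints in different components.
1–3 (3): add — endpoints in different components.
2–4 (8): add — endpoints in different components.
2–6 (9): add — endpoints in different components.
3–4 (9): skip — 3 and 4 already connected.
3–5 (9): add — endpoints in different components.
Edges rejected before the tree was complete: 1.

1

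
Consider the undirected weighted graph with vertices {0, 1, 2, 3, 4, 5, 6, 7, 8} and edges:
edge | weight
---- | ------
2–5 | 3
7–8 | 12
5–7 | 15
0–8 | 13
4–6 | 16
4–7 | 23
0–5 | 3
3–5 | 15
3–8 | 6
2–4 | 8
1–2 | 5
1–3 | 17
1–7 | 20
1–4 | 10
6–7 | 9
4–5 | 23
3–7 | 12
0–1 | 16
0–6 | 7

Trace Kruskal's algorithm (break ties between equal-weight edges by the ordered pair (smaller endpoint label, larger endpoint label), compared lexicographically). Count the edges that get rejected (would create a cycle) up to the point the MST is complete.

Sort edges by weight, then run Kruskal:
0–5 (3): add — endpoints in different components.
2–5 (3): add — endpoints in different components.
1–2 (5): add — endpoints in different components.
3–8 (6): add — endpoints in different components.
0–6 (7): add — endpoints in different components.
2–4 (8): add — endpoints in different components.
6–7 (9): add — endpoints in different components.
1–4 (10): skip — 1 and 4 already connected.
3–7 (12): add — endpoints in different components.
Edges rejected before the tree was complete: 1.

1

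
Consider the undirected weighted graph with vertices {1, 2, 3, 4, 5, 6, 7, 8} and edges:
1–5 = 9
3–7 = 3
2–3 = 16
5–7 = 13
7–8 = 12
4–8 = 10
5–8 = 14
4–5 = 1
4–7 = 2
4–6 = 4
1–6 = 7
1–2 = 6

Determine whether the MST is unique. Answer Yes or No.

Yes

Sort edges by weight, then run Kruskal:
4–5 (1): add — endpoints in different components.
4–7 (2): add — endpoints in different components.
3–7 (3): add — endpoints in different components.
4–6 (4): add — endpoints in different components.
1–2 (6): add — endpoints in different components.
1–6 (7): add — endpoints in different components.
1–5 (9): skip — 1 and 5 already connected.
4–8 (10): add — endpoints in different components.
Every non-tree edge has weight strictly greater than the heaviest edge on the tree path between its endpoints, so the MST is unique.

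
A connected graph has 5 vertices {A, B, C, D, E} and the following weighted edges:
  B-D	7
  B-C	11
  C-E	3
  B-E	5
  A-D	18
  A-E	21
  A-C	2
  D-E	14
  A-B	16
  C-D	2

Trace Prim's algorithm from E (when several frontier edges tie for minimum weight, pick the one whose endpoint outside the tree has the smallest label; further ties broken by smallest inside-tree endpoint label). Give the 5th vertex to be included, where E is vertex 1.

Prim, starting at E.
Step 1: frontier [C-E 3, B-E 5, D-E 14, A-E 21] → take C-E (3); add C.
Step 2: frontier [A-C 2, C-D 2, B-C 11, B-E 5, D-E 14, A-E 21] → take A-C (2); add A.
Step 3: frontier [A-B 16, A-D 18, C-D 2, B-C 11, B-E 5, D-E 14] → take C-D (2); add D.
Step 4: frontier [A-B 16, B-C 11, B-D 7, B-E 5] → take B-E (5); add B.
Vertex order: E, C, A, D, B. The 5th vertex is B.

B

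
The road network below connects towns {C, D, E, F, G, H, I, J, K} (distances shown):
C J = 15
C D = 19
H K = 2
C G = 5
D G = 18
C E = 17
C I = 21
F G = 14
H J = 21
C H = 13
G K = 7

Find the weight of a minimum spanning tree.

Kruskal's algorithm — process edges by increasing weight (ties by edge label):
H K (2): add — endpoints in different components.
C G (5): add — endpoints in different components.
G K (7): add — endpoints in different components.
C H (13): skip — C and H already connected.
F G (14): add — endpoints in different components.
C J (15): add — endpoints in different components.
C E (17): add — endpoints in different components.
D G (18): add — endpoints in different components.
C D (19): skip — C and D already connected.
C I (21): add — endpoints in different components.
MST edges: H K, C G, G K, F G, C J, C E, D G, C I; total weight 2+5+7+14+15+17+18+21 = 99.

99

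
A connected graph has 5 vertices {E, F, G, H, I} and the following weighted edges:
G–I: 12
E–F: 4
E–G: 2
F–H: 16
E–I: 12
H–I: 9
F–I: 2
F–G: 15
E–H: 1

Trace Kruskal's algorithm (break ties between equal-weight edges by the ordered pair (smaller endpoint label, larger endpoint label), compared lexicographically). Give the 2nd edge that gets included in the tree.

E-G

Sort edges by weight, then run Kruskal:
E–H (1): add. Components now {E,H} {F} {G} {I}
E–G (2): add. Components now {E,G,H} {F} {I}
F–I (2): add. Components now {E,G,H} {F,I}
E–F (4): add. Components now {E,F,G,H,I}
The 2nd edge added is E–G.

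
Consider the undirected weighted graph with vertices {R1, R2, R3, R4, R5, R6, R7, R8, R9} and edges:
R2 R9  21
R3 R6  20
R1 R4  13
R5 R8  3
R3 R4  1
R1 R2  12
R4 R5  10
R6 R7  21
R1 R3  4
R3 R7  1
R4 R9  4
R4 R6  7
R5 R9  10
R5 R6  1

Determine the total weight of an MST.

33

Kruskal's algorithm — process edges by increasing weight (ties by edge label):
R3 R4 (1): add — endpoints in different components.
R3 R7 (1): add — endpoints in different components.
R5 R6 (1): add — endpoints in different components.
R5 R8 (3): add — endpoints in different components.
R1 R3 (4): add — endpoints in different components.
R4 R9 (4): add — endpoints in different components.
R4 R6 (7): add — endpoints in different components.
R4 R5 (10): skip — R4 and R5 already connected.
R5 R9 (10): skip — R9 and R5 already connected.
R1 R2 (12): add — endpoints in different components.
MST edges: R3 R4, R3 R7, R5 R6, R5 R8, R1 R3, R4 R9, R4 R6, R1 R2; total weight 1+1+1+3+4+4+7+12 = 33.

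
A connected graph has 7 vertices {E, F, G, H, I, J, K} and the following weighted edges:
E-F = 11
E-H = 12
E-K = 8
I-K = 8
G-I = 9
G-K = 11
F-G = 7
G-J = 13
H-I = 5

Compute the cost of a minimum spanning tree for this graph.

50

Kruskal's algorithm — process edges by increasing weight (ties by edge label):
H-I (5): add. Components now {E} {F} {G} {H,I} {J} {K}
F-G (7): add. Components now {E} {F,G} {H,I} {J} {K}
E-K (8): add. Components now {E,K} {F,G} {H,I} {J}
I-K (8): add. Components now {E,H,I,K} {F,G} {J}
G-I (9): add. Components now {E,F,G,H,I,K} {J}
E-F (11): skip — E and F already connected.
G-K (11): skip — G and K already connected.
E-H (12): skip — E and H already connected.
G-J (13): add. Components now {E,F,G,H,I,J,K}
MST edges: H-I, F-G, E-K, I-K, G-I, G-J; total weight 5+7+8+8+9+13 = 50.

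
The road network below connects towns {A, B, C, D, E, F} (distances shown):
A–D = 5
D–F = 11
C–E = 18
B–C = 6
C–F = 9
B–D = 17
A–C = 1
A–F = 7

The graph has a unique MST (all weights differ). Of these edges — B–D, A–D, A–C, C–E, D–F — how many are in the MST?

Kruskal's algorithm — process edges by increasing weight (ties by edge label):
A–C (1): add — endpoints in different components.
A–D (5): add — endpoints in different components.
B–C (6): add — endpoints in different components.
A–F (7): add — endpoints in different components.
C–F (9): skip — C and F already connected.
D–F (11): skip — D and F already connected.
B–D (17): skip — B and D already connected.
C–E (18): add — endpoints in different components.
MST edge set: {A–C, A–D, B–C, A–F, C–E}.
Of the listed edges, {A–D, A–C, C–E} are in the MST → 3.

3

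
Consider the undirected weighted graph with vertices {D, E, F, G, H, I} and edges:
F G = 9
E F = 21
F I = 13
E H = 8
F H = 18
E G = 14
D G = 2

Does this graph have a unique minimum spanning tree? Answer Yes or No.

Kruskal's algorithm — process edges by increasing weight (ties by edge label):
D G (2): add. Components now {D,G} {E} {F} {H} {I}
E H (8): add. Components now {D,G} {E,H} {F} {I}
F G (9): add. Components now {D,F,G} {E,H} {I}
F I (13): add. Components now {D,F,G,I} {E,H}
E G (14): add. Components now {D,E,F,G,H,I}
Every non-tree edge has weight strictly greater than the heaviest edge on the tree path between its endpoints, so the MST is unique.

Yes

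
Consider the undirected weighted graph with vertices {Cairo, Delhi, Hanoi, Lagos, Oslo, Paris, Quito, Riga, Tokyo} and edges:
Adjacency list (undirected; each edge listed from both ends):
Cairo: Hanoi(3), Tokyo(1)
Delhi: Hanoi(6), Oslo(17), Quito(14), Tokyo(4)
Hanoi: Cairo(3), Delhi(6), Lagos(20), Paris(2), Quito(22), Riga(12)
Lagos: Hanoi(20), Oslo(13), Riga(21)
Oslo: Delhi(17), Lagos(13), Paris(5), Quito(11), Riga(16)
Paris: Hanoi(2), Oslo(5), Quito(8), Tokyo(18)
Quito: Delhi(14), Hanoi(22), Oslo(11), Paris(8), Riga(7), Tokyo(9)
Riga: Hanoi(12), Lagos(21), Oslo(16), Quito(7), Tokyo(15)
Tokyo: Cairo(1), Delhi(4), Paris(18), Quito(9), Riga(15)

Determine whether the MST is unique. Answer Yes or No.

Yes

Sort edges by weight, then run Kruskal:
Cairo–Tokyo (1): add — endpoints in different components.
Hanoi–Paris (2): add — endpoints in different components.
Cairo–Hanoi (3): add — endpoints in different components.
Delhi–Tokyo (4): add — endpoints in different components.
Oslo–Paris (5): add — endpoints in different components.
Delhi–Hanoi (6): skip — Hanoi and Delhi already connected.
Quito–Riga (7): add — endpoints in different components.
Paris–Quito (8): add — endpoints in different components.
Quito–Tokyo (9): skip — Quito and Tokyo already connected.
Oslo–Quito (11): skip — Oslo and Quito already connected.
Hanoi–Riga (12): skip — Riga and Hanoi already connected.
Lagos–Oslo (13): add — endpoints in different components.
Every non-tree edge has weight strictly greater than the heaviest edge on the tree path between its endpoints, so the MST is unique.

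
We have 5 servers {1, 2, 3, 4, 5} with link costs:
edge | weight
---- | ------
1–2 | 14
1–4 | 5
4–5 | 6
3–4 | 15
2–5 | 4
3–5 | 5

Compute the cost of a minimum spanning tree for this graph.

Prim, starting at 1.
Step 1: frontier [1–4 5, 1–2 14] → take 1–4 (5); add 4.
Step 2: frontier [1–2 14, 4–5 6, 3–4 15] → take 4–5 (6); add 5.
Step 3: frontier [1–2 14, 3–4 15, 2–5 4, 3–5 5] → take 2–5 (4); add 2.
Step 4: frontier [3–4 15, 3–5 5] → take 3–5 (5); add 3.
MST edges: 1–4, 4–5, 2–5, 3–5; total weight 5+6+4+5 = 20.

20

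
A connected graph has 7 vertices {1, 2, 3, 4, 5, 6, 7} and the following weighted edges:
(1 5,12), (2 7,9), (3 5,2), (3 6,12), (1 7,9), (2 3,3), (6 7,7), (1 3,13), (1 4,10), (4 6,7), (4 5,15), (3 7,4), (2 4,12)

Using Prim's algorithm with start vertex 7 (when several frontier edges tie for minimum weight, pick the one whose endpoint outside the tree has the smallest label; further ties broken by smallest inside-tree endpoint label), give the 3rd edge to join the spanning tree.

2-3

Prim's algorithm from 7:
Step 1: cheapest edge leaving the tree is 3 7 (4); add 3.
Step 2: cheapest edge leaving the tree is 3 5 (2); add 5.
Step 3: cheapest edge leaving the tree is 2 3 (3); add 2.
Step 4: cheapest edge leaving the tree is 6 7 (7); add 6.
Step 5: cheapest edge leaving the tree is 4 6 (7); add 4.
Step 6: cheapest edge leaving the tree is 1 7 (9); add 1.
The 3rd edge added is 2 3.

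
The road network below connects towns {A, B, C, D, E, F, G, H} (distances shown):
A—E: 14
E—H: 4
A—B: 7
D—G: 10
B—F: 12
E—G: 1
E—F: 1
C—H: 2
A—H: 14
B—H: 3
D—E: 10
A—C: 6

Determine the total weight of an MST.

27

Prim's algorithm from G:
Step 1: cheapest edge leaving the tree is E—G (1); add E.
Step 2: cheapest edge leaving the tree is E—F (1); add F.
Step 3: cheapest edge leaving the tree is E—H (4); add H.
Step 4: cheapest edge leaving the tree is C—H (2); add C.
Step 5: cheapest edge leaving the tree is B—H (3); add B.
Step 6: cheapest edge leaving the tree is A—C (6); add A.
Step 7: cheapest edge leaving the tree is D—E (10); add D.
MST edges: E—G, E—F, E—H, C—H, B—H, A—C, D—E; total weight 1+1+4+2+3+6+10 = 27.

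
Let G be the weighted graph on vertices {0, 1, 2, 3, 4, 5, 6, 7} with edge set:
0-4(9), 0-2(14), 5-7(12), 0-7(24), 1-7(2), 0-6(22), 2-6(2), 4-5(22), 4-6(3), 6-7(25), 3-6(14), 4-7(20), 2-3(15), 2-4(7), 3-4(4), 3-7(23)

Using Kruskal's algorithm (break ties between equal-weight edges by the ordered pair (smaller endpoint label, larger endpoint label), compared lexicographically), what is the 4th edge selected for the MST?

Sort edges by weight, then run Kruskal:
1-7 (2): add — endpoints in different components.
2-6 (2): add — endpoints in different components.
4-6 (3): add — endpoints in different components.
3-4 (4): add — endpoints in different components.
2-4 (7): skip — 2 and 4 already connected.
0-4 (9): add — endpoints in different components.
5-7 (12): add — endpoints in different components.
0-2 (14): skip — 0 and 2 already connected.
3-6 (14): skip — 3 and 6 already connected.
2-3 (15): skip — 2 and 3 already connected.
4-7 (20): add — endpoints in different components.
The 4th edge added is 3-4.

3-4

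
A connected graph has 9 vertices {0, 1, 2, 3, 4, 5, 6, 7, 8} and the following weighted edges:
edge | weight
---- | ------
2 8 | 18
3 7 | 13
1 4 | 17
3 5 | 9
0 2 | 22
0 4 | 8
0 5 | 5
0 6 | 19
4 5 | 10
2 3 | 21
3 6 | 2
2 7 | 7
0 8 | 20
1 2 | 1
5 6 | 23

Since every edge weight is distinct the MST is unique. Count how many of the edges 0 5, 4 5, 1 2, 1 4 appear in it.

2

Sort edges by weight, then run Kruskal:
1 2 (1): add — endpoints in different components.
3 6 (2): add — endpoints in different components.
0 5 (5): add — endpoints in different components.
2 7 (7): add — endpoints in different components.
0 4 (8): add — endpoints in different components.
3 5 (9): add — endpoints in different components.
4 5 (10): skip — 4 and 5 already connected.
3 7 (13): add — endpoints in different components.
1 4 (17): skip — 1 and 4 already connected.
2 8 (18): add — endpoints in different components.
MST edge set: {1 2, 3 6, 0 5, 2 7, 0 4, 3 5, 3 7, 2 8}.
Of the listed edges, {0 5, 1 2} are in the MST → 2.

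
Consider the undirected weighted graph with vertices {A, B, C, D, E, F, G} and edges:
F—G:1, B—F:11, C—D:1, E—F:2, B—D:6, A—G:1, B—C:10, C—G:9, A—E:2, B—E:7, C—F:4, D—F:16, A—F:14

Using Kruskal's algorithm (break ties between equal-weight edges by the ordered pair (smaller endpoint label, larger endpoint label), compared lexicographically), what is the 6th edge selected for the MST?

Kruskal's algorithm — process edges by increasing weight (ties by edge label):
A—G (1): add. Components now {A,G} {B} {C} {D} {E} {F}
C—D (1): add. Components now {A,G} {B} {C,D} {E} {F}
F—G (1): add. Components now {A,F,G} {B} {C,D} {E}
A—E (2): add. Components now {A,E,F,G} {B} {C,D}
E—F (2): skip — E and F already connected.
C—F (4): add. Components now {A,C,D,E,F,G} {B}
B—D (6): add. Components now {A,B,C,D,E,F,G}
The 6th edge added is B—D.

B-D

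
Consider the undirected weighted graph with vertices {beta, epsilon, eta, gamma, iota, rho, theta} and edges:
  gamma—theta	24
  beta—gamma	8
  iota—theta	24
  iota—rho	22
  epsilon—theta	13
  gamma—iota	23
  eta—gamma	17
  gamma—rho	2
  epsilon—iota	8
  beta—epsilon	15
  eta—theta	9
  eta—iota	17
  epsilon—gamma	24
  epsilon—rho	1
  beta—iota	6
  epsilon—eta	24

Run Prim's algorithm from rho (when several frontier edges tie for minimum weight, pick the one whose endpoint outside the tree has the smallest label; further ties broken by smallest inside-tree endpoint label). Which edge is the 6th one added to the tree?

Prim, starting at rho.
Step 1: cheapest edge leaving the tree is epsilon—rho (1); add epsilon.
Step 2: cheapest edge leaving the tree is gamma—rho (2); add gamma.
Step 3: cheapest edge leaving the tree is beta—gamma (8); add beta.
Step 4: cheapest edge leaving the tree is beta—iota (6); add iota.
Step 5: cheapest edge leaving the tree is epsilon—theta (13); add theta.
Step 6: cheapest edge leaving the tree is eta—theta (9); add eta.
The 6th edge added is eta—theta.

eta-theta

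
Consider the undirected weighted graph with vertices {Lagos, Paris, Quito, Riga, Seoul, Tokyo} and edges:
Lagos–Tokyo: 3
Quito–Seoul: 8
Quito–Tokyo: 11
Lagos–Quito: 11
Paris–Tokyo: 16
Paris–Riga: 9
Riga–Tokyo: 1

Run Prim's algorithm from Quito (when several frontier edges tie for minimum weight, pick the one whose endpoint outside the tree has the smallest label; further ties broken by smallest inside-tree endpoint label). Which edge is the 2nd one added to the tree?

Lagos-Quito

Grow the tree from Quito using Prim:
Step 1: cheapest edge leaving the tree is Quito–Seoul (8); add Seoul.
Step 2: cheapest edge leaving the tree is Lagos–Quito (11); add Lagos.
Step 3: cheapest edge leaving the tree is Lagos–Tokyo (3); add Tokyo.
Step 4: cheapest edge leaving the tree is Riga–Tokyo (1); add Riga.
Step 5: cheapest edge leaving the tree is Paris–Riga (9); add Paris.
The 2nd edge added is Lagos–Quito.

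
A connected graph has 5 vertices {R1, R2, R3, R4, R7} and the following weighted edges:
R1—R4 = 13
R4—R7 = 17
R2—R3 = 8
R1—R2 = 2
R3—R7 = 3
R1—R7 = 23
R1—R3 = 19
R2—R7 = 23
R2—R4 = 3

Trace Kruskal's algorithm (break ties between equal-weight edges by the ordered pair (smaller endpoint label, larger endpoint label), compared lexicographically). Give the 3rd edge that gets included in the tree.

Kruskal: consider edges lightest-first.
R1—R2 (2): add. Components now {R7} {R1,R2} {R3} {R4}
R2—R4 (3): add. Components now {R7} {R1,R2,R4} {R3}
R3—R7 (3): add. Components now {R3,R7} {R1,R2,R4}
R2—R3 (8): add. Components now {R1,R2,R3,R4,R7}
The 3rd edge added is R3—R7.

R3-R7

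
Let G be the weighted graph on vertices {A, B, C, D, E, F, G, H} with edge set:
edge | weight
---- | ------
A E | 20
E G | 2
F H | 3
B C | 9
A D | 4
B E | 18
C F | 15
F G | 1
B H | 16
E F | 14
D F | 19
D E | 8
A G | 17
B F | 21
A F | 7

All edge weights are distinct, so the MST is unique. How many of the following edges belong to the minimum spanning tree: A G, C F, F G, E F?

2

Kruskal: consider edges lightest-first.
F G (1): add — endpoints in different components.
E G (2): add — endpoints in different components.
F H (3): add — endpoints in different components.
A D (4): add — endpoints in different components.
A F (7): add — endpoints in different components.
D E (8): skip — D and E already connected.
B C (9): add — endpoints in different components.
E F (14): skip — E and F already connected.
C F (15): add — endpoints in different components.
MST edge set: {F G, E G, F H, A D, A F, B C, C F}.
Of the listed edges, {C F, F G} are in the MST → 2.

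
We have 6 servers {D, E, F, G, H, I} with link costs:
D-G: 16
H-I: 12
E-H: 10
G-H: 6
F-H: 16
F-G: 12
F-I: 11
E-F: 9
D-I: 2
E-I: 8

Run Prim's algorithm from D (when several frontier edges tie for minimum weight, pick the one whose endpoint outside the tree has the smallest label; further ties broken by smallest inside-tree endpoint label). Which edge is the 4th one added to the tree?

Prim, starting at D.
Step 1: cheapest edge leaving the tree is D-I (2); add I.
Step 2: cheapest edge leaving the tree is E-I (8); add E.
Step 3: cheapest edge leaving the tree is E-F (9); add F.
Step 4: cheapest edge leaving the tree is E-H (10); add H.
Step 5: cheapest edge leaving the tree is G-H (6); add G.
The 4th edge added is E-H.

E-H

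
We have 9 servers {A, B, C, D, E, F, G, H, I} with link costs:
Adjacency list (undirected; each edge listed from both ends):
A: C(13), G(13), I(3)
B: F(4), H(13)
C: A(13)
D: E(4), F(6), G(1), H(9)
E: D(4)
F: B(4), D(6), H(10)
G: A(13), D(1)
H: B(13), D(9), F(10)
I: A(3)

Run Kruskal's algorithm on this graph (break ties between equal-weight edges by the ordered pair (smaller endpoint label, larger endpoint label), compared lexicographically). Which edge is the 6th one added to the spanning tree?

D-H

Sort edges by weight, then run Kruskal:
D—G (1): add — endpoints in different components.
A—I (3): add — endpoints in different components.
B—F (4): add — endpoints in different components.
D—E (4): add — endpoints in different components.
D—F (6): add — endpoints in different components.
D—H (9): add — endpoints in different components.
F—H (10): skip — F and H already connected.
A—C (13): add — endpoints in different components.
A—G (13): add — endpoints in different components.
The 6th edge added is D—H.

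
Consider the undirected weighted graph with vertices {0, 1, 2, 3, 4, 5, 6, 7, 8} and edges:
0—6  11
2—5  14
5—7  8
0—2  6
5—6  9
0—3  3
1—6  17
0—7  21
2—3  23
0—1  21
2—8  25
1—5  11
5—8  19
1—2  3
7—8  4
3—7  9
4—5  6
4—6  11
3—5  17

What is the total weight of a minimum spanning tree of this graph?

48

Kruskal's algorithm — process edges by increasing weight (ties by edge label):
0—3 (3): add — endpoints in different components.
1—2 (3): add — endpoints in different components.
7—8 (4): add — endpoints in different components.
0—2 (6): add — endpoints in different components.
4—5 (6): add — endpoints in different components.
5—7 (8): add — endpoints in different components.
3—7 (9): add — endpoints in different components.
5—6 (9): add — endpoints in different components.
MST edges: 0—3, 1—2, 7—8, 0—2, 4—5, 5—7, 3—7, 5—6; total weight 3+3+4+6+6+8+9+9 = 48.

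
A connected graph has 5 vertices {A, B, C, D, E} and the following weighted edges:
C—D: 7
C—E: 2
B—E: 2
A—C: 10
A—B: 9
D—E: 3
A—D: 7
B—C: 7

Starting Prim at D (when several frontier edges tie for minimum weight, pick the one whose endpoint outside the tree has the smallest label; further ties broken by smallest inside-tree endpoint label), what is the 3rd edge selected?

C-E

Grow the tree from D using Prim:
Step 1: frontier [D—E 3, A—D 7, C—D 7] → take D—E (3); add E.
Step 2: frontier [A—D 7, C—D 7, B—E 2, C—E 2] → take B—E (2); add B.
Step 3: frontier [B—C 7, A—B 9, A—D 7, C—D 7, C—E 2] → take C—E (2); add C.
Step 4: frontier [A—B 9, A—C 10, A—D 7] → take A—D (7); add A.
The 3rd edge added is C—E.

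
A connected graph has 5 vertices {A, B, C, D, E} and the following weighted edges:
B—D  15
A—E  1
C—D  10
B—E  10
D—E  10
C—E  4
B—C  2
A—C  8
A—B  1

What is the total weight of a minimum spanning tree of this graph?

14

Kruskal's algorithm — process edges by increasing weight (ties by edge label):
A—B (1): add. Components now {A,B} {C} {D} {E}
A—E (1): add. Components now {A,B,E} {C} {D}
B—C (2): add. Components now {A,B,C,E} {D}
C—E (4): skip — C and E already connected.
A—C (8): skip — A and C already connected.
B—E (10): skip — B and E already connected.
C—D (10): add. Components now {A,B,C,D,E}
MST edges: A—B, A—E, B—C, C—D; total weight 1+1+2+10 = 14.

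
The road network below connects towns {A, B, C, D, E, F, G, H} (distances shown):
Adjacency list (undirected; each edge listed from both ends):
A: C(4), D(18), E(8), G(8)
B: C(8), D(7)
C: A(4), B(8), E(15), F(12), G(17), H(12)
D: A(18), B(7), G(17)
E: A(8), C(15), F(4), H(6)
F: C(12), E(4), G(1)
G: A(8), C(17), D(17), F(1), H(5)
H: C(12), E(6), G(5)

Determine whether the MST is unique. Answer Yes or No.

Kruskal's algorithm — process edges by increasing weight (ties by edge label):
F-G (1): add — endpoints in different components.
A-C (4): add — endpoints in different components.
E-F (4): add — endpoints in different components.
G-H (5): add — endpoints in different components.
E-H (6): skip — E and H already connected.
B-D (7): add — endpoints in different components.
A-E (8): add — endpoints in different components.
A-G (8): skip — A and G already connected.
B-C (8): add — endpoints in different components.
Non-tree edge A-G has weight 8, equal to the heaviest edge on its tree cycle — swapping gives another MST of the same weight. Not unique.

No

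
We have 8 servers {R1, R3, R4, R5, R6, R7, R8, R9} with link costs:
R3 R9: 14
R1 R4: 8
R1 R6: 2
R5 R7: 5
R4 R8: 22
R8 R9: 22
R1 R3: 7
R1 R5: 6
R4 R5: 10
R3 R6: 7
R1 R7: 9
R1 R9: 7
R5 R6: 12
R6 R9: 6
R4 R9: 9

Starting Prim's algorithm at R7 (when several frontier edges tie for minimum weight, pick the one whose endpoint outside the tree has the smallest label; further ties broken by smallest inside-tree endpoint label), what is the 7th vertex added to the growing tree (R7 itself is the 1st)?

R4

Grow the tree from R7 using Prim:
Step 1: cheapest edge leaving the tree is R5 R7 (5); add R5.
Step 2: cheapest edge leaving the tree is R1 R5 (6); add R1.
Step 3: cheapest edge leaving the tree is R1 R6 (2); add R6.
Step 4: cheapest edge leaving the tree is R6 R9 (6); add R9.
Step 5: cheapest edge leaving the tree is R1 R3 (7); add R3.
Step 6: cheapest edge leaving the tree is R1 R4 (8); add R4.
Step 7: cheapest edge leaving the tree is R4 R8 (22); add R8.
Vertex order: R7, R5, R1, R6, R9, R3, R4, R8. The 7th vertex is R4.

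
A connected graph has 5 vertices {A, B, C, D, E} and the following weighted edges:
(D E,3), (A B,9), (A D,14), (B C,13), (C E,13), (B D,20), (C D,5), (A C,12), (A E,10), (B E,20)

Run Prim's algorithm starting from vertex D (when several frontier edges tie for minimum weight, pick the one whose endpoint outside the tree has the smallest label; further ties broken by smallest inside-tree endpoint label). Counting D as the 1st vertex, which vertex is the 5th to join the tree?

Grow the tree from D using Prim:
Step 1: frontier [D E 3, C D 5, A D 14, B D 20] → take D E (3); add E.
Step 2: frontier [C D 5, A D 14, B D 20, A E 10, C E 13, B E 20] → take C D (5); add C.
Step 3: frontier [A C 12, B C 13, A D 14, B D 20, A E 10, B E 20] → take A E (10); add A.
Step 4: frontier [A B 9, B C 13, B D 20, B E 20] → take A B (9); add B.
Vertex order: D, E, C, A, B. The 5th vertex is B.

B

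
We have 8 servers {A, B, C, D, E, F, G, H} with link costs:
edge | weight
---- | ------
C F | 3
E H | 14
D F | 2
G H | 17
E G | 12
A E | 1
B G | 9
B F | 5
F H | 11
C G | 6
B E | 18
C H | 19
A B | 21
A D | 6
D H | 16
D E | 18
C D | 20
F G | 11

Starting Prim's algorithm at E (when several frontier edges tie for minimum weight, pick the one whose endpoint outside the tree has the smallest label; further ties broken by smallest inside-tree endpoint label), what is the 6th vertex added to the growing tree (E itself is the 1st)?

Prim's algorithm from E:
Step 1: cheapest edge leaving the tree is A E (1); add A.
Step 2: cheapest edge leaving the tree is A D (6); add D.
Step 3: cheapest edge leaving the tree is D F (2); add F.
Step 4: cheapest edge leaving the tree is C F (3); add C.
Step 5: cheapest edge leaving the tree is B F (5); add B.
Step 6: cheapest edge leaving the tree is C G (6); add G.
Step 7: cheapest edge leaving the tree is F H (11); add H.
Vertex order: E, A, D, F, C, B, G, H. The 6th vertex is B.

B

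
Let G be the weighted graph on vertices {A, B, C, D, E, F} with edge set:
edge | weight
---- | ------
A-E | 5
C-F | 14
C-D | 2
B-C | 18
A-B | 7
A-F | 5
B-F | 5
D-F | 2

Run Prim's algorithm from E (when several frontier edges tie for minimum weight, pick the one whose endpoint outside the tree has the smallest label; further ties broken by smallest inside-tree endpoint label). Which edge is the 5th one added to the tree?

Prim's algorithm from E:
Step 1: frontier [A-E 5] → take A-E (5); add A.
Step 2: frontier [A-F 5, A-B 7] → take A-F (5); add F.
Step 3: frontier [A-B 7, D-F 2, B-F 5, C-F 14] → take D-F (2); add D.
Step 4: frontier [A-B 7, C-D 2, B-F 5, C-F 14] → take C-D (2); add C.
Step 5: frontier [A-B 7, B-C 18, B-F 5] → take B-F (5); add B.
The 5th edge added is B-F.

B-F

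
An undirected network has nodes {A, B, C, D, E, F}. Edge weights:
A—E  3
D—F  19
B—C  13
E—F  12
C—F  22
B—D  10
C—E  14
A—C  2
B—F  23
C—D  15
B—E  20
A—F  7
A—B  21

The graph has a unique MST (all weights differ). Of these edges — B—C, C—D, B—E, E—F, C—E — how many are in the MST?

Kruskal: consider edges lightest-first.
A—C (2): add. Components now {A,C} {B} {D} {E} {F}
A—E (3): add. Components now {A,C,E} {B} {D} {F}
A—F (7): add. Components now {A,C,E,F} {B} {D}
B—D (10): add. Components now {A,C,E,F} {B,D}
E—F (12): skip — E and F already connected.
B—C (13): add. Components now {A,B,C,D,E,F}
MST edge set: {A—C, A—E, A—F, B—D, B—C}.
Of the listed edges, {B—C} are in the MST → 1.

1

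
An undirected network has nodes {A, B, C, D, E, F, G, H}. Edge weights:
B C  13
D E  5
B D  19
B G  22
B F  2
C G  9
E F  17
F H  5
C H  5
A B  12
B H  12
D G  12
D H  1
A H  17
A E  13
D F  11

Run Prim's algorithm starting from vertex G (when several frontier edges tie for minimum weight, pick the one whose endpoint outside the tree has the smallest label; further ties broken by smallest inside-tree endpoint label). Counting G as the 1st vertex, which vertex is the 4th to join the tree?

D

Prim's algorithm from G:
Step 1: cheapest edge leaving the tree is C G (9); add C.
Step 2: cheapest edge leaving the tree is C H (5); add H.
Step 3: cheapest edge leaving the tree is D H (1); add D.
Step 4: cheapest edge leaving the tree is D E (5); add E.
Step 5: cheapest edge leaving the tree is F H (5); add F.
Step 6: cheapest edge leaving the tree is B F (2); add B.
Step 7: cheapest edge leaving the tree is A B (12); add A.
Vertex order: G, C, H, D, E, F, B, A. The 4th vertex is D.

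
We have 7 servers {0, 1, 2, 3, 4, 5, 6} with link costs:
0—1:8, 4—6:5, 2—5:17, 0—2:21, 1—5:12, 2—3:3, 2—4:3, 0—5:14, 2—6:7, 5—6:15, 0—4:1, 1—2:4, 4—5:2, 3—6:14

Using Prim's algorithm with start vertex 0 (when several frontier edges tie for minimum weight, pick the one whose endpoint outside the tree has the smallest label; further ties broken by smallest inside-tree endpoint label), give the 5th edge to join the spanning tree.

1-2

Prim's algorithm from 0:
Step 1: frontier [0—4 1, 0—1 8, 0—5 14, 0—2 21] → take 0—4 (1); add 4.
Step 2: frontier [0—1 8, 0—5 14, 0—2 21, 4—5 2, 2—4 3, 4—6 5] → take 4—5 (2); add 5.
Step 3: frontier [0—1 8, 0—2 21, 2—4 3, 4—6 5, 1—5 12, 5—6 15, 2—5 17] → take 2—4 (3); add 2.
Step 4: frontier [0—1 8, 2—3 3, 1—2 4, 2—6 7, 4—6 5, 1—5 12, 5—6 15] → take 2—3 (3); add 3.
Step 5: frontier [0—1 8, 1—2 4, 2—6 7, 3—6 14, 4—6 5, 1—5 12, 5—6 15] → take 1—2 (4); add 1.
Step 6: frontier [2—6 7, 3—6 14, 4—6 5, 5—6 15] → take 4—6 (5); add 6.
The 5th edge added is 1—2.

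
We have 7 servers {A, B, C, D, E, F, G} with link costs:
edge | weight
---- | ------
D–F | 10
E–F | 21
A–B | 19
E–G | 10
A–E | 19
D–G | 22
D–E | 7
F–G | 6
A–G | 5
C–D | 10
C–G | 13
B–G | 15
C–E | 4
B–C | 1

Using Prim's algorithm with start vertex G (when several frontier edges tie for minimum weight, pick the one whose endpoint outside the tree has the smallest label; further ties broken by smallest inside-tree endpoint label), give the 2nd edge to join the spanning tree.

F-G

Prim, starting at G.
Step 1: cheapest edge leaving the tree is A–G (5); add A.
Step 2: cheapest edge leaving the tree is F–G (6); add F.
Step 3: cheapest edge leaving the tree is D–F (10); add D.
Step 4: cheapest edge leaving the tree is D–E (7); add E.
Step 5: cheapest edge leaving the tree is C–E (4); add C.
Step 6: cheapest edge leaving the tree is B–C (1); add B.
The 2nd edge added is F–G.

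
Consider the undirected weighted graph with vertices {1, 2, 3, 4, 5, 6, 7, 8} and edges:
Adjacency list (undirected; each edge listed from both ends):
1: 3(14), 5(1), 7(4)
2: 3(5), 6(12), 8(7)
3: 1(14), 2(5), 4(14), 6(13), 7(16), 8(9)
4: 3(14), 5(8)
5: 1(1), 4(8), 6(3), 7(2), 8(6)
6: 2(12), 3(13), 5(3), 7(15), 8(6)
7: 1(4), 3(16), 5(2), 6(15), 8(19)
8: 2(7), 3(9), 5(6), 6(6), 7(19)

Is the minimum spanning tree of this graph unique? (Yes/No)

Kruskal's algorithm — process edges by increasing weight (ties by edge label):
1—5 (1): add — endpoints in different components.
5—7 (2): add — endpoints in different components.
5—6 (3): add — endpoints in different components.
1—7 (4): skip — 1 and 7 already connected.
2—3 (5): add — endpoints in different components.
5—8 (6): add — endpoints in different components.
6—8 (6): skip — 6 and 8 already connected.
2—8 (7): add — endpoints in different components.
4—5 (8): add — endpoints in different components.
Non-tree edge 6—8 has weight 6, equal to the heaviest edge on its tree cycle — swapping gives another MST of the same weight. Not unique.

No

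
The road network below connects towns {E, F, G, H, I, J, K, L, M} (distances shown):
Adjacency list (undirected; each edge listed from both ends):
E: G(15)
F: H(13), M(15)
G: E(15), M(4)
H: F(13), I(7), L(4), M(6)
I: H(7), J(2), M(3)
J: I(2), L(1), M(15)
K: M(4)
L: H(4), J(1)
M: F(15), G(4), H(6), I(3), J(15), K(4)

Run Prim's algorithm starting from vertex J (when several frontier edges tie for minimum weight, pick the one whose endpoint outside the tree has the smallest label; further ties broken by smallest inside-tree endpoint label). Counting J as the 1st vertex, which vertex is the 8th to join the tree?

Prim's algorithm from J:
Step 1: frontier [J—L 1, I—J 2, J—M 15] → take J—L (1); add L.
Step 2: frontier [I—J 2, J—M 15, H—L 4] → take I—J (2); add I.
Step 3: frontier [I—M 3, H—I 7, J—M 15, H—L 4] → take I—M (3); add M.
Step 4: frontier [H—I 7, H—L 4, G—M 4, K—M 4, H—M 6, F—M 15] → take G—M (4); add G.
Step 5: frontier [E—G 15, H—I 7, H—L 4, K—M 4, H—M 6, F—M 15] → take H—L (4); add H.
Step 6: frontier [E—G 15, F—H 13, K—M 4, F—M 15] → take K—M (4); add K.
Step 7: frontier [E—G 15, F—H 13, F—M 15] → take F—H (13); add F.
Step 8: frontier [E—G 15] → take E—G (15); add E.
Vertex order: J, L, I, M, G, H, K, F, E. The 8th vertex is F.

F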